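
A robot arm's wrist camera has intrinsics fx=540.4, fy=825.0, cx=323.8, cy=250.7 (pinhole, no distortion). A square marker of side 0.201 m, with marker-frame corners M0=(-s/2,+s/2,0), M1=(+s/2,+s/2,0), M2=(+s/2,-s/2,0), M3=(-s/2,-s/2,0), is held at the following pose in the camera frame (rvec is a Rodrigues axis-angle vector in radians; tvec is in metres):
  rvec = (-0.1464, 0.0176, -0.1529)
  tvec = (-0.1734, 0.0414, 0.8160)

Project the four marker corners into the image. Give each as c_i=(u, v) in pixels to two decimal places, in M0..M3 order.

c0=(150.21, 410.20) c1=(284.00, 378.76) c2=(265.73, 178.91) c3=(136.70, 209.54)

Intrinsics K: fx=540.4, fy=825.0, cx=323.8, cy=250.7
Marker side s = 0.201 m; corners in marker frame (Z=0):
  M0 = (-0.1005, +0.1005, 0)
  M1 = (+0.1005, +0.1005, 0)
  M2 = (+0.1005, -0.1005, 0)
  M3 = (-0.1005, -0.1005, 0)
rvec = (-0.1464, 0.0176, -0.1529), |rvec| = θ = 0.21242 rad = 12.171°
Rodrigues: sinθ=0.21082, 1−cosθ=0.02248; R = I + sinθ·[k]× + (1−cosθ)·[k]×²:
    [+0.98820 +0.15047 +0.02862]
    [-0.15304 +0.97768 +0.14396]
    [-0.00632 -0.14664 +0.98917]
t = (-0.1734, 0.0414, 0.8160) m
M0: Pc = R·M0+t = (-0.25759, +0.15504, +0.80190); u = 540.4·(-0.25759)/0.80190 + 323.8 = 150.2083, v = 825.0·(+0.15504)/0.80190 + 250.7 = 410.2034
M1: Pc = R·M1+t = (-0.05896, +0.12428, +0.80063); u = 540.4·(-0.05896)/0.80063 + 323.8 = 284.0012, v = 825.0·(+0.12428)/0.80063 + 250.7 = 378.7597
M2: Pc = R·M2+t = (-0.08921, -0.07224, +0.83010); u = 540.4·(-0.08921)/0.83010 + 323.8 = 265.7252, v = 825.0·(-0.07224)/0.83010 + 250.7 = 178.9072
M3: Pc = R·M3+t = (-0.28784, -0.04148, +0.83137); u = 540.4·(-0.28784)/0.83137 + 323.8 = 136.7037, v = 825.0·(-0.04148)/0.83137 + 250.7 = 209.5414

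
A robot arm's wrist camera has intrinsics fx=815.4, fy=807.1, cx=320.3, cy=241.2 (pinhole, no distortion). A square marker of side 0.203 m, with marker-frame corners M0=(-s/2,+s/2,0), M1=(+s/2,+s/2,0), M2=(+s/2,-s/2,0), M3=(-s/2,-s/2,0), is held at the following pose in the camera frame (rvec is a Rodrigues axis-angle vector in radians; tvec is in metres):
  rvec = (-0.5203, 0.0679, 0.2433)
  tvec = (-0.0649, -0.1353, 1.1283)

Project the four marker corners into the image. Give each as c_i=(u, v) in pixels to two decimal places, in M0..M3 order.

Intrinsics K: fx=815.4, fy=807.1, cx=320.3, cy=241.2
Marker side s = 0.203 m; corners in marker frame (Z=0):
  M0 = (-0.1015, +0.1015, 0)
  M1 = (+0.1015, +0.1015, 0)
  M2 = (+0.1015, -0.1015, 0)
  M3 = (-0.1015, -0.1015, 0)
rvec = (-0.5203, 0.0679, 0.2433), |rvec| = θ = 0.57837 rad = 33.138°
Rodrigues: sinθ=0.54666, 1−cosθ=0.16265; R = I + sinθ·[k]× + (1−cosθ)·[k]×²:
    [+0.96898 -0.24714 +0.00263]
    [+0.21278 +0.83959 +0.49981]
    [-0.12573 -0.48374 +0.86613]
t = (-0.0649, -0.1353, 1.1283) m
M0: Pc = R·M0+t = (-0.18834, -0.07168, +1.09196); u = 815.4·(-0.18834)/1.09196 + 320.3 = 179.6642, v = 807.1·(-0.07168)/1.09196 + 241.2 = 188.2202
M1: Pc = R·M1+t = (+0.00837, -0.02848, +1.06644); u = 815.4·(+0.00837)/1.06644 + 320.3 = 326.6972, v = 807.1·(-0.02848)/1.06644 + 241.2 = 219.6430
M2: Pc = R·M2+t = (+0.05854, -0.19892, +1.16464); u = 815.4·(+0.05854)/1.16464 + 320.3 = 361.2826, v = 807.1·(-0.19892)/1.16464 + 241.2 = 103.3466
M3: Pc = R·M3+t = (-0.13817, -0.24212, +1.19016); u = 815.4·(-0.13817)/1.19016 + 320.3 = 225.6396, v = 807.1·(-0.24212)/1.19016 + 241.2 = 77.0104

c0=(179.66, 188.22) c1=(326.70, 219.64) c2=(361.28, 103.35) c3=(225.64, 77.01)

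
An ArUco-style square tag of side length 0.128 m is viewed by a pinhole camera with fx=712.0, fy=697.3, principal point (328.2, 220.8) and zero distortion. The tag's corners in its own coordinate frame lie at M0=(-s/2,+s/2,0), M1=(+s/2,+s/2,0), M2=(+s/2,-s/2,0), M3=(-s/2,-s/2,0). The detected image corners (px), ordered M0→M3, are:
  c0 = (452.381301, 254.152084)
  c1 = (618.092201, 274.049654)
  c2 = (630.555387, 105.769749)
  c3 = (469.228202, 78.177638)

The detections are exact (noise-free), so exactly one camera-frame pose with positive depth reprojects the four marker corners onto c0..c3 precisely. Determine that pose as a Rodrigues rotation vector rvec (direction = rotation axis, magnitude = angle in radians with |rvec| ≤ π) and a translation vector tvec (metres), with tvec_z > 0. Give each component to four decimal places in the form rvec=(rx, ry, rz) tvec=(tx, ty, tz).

Intrinsics K: fx=712.0, fy=697.3, cx=328.2, cy=220.8
Marker side s = 0.128 m; corners in marker frame (Z=0):
  M0 = (-0.0640, +0.0640, 0)
  M1 = (+0.0640, +0.0640, 0)
  M2 = (+0.0640, -0.0640, 0)
  M3 = (-0.0640, -0.0640, 0)
Detected image corners:
  c0 = (452.381301, 254.152084) px
  c1 = (618.092201, 274.049654) px
  c2 = (630.555387, 105.769749) px
  c3 = (469.228202, 78.177638) px
Planar DLT: solve 8×8 A·h = b for H (H[2,2]=1):
  H  [+1479.95500 -209.55644 +544.60125]
  H  [+252.34447 +1312.69642 +177.35185]
  H  [+0.37351 -0.17597 +1.00000]
B = K⁻¹H; ‖b₁‖=1.957876, ‖b₂‖=1.957876; λ = 2/(‖b₁‖+‖b₂‖) = 0.510757, sign → tz>0 ⇒ λ=+0.510757
r₁ = λ·B[:,0] = (+0.97372,+0.12443,+0.19078); r₂ = λ·B[:,1] = (-0.10890,+0.98998,-0.08988)
r₃ = r₁×r₂ = (-0.20005,+0.06674,+0.97751); SVD([r₁ r₂ r₃]) → R = UVᵀ:
  R  [+0.97372 -0.10890 -0.20005]
  R  [+0.12443 +0.98998 +0.06674]
  R  [+0.19078 -0.08988 +0.97751]
t = (+0.15524, -0.03182, +0.51076) m
tr R = 2.941208; θ = arccos((tr R − 1)/2) = 0.243068 rad = 13.927°
axis k = ((R−Rᵀ)₃₂, (R−Rᵀ)₁₃, (R−Rᵀ)₂₁) / (2 sinθ) = (-0.325358, -0.811906, +0.484718)
rvec = θ·k = (-0.079084, -0.197349, +0.117820)

rvec=(-0.0791, -0.1973, 0.1178) tvec=(0.1552, -0.0318, 0.5108)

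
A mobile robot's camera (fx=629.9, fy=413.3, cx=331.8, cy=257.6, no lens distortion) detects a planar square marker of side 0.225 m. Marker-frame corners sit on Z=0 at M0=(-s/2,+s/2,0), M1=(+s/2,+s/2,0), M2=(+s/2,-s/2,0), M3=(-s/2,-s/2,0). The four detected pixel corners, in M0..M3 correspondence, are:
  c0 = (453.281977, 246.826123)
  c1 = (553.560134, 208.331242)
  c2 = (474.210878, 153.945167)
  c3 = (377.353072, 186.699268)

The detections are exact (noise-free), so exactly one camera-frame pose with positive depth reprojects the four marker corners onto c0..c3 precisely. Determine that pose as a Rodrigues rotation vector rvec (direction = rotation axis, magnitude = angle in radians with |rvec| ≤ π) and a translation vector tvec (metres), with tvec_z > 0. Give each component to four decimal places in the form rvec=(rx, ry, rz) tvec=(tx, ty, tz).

Intrinsics K: fx=629.9, fy=413.3, cx=331.8, cy=257.6
Marker side s = 0.225 m; corners in marker frame (Z=0):
  M0 = (-0.1125, +0.1125, 0)
  M1 = (+0.1125, +0.1125, 0)
  M2 = (+0.1125, -0.1125, 0)
  M3 = (-0.1125, -0.1125, 0)
Detected image corners:
  c0 = (453.281977, 246.826123) px
  c1 = (553.560134, 208.331242) px
  c2 = (474.210878, 153.945167) px
  c3 = (377.353072, 186.699268) px
Planar DLT: solve 8×8 A·h = b for H (H[2,2]=1):
  H  [+546.81326 +187.73608 +464.42184]
  H  [-111.15880 +186.68053 +197.38822]
  H  [+0.23466 -0.33906 +1.00000]
B = K⁻¹H; ‖b₁‖=0.884154, ‖b₂‖=0.884154; λ = 2/(‖b₁‖+‖b₂‖) = 1.131024, sign → tz>0 ⇒ λ=+1.131024
r₁ = λ·B[:,0] = (+0.84203,-0.46961,+0.26541); r₂ = λ·B[:,1] = (+0.53909,+0.74988,-0.38348)
r₃ = r₁×r₂ = (-0.01893,+0.46598,+0.88459); SVD([r₁ r₂ r₃]) → R = UVᵀ:
  R  [+0.84203 +0.53909 -0.01893]
  R  [-0.46961 +0.74988 +0.46598]
  R  [+0.26541 -0.38348 +0.88459]
t = (+0.23813, -0.16477, +1.13102) m
tr R = 2.476505; θ = arccos((tr R − 1)/2) = 0.740320 rad = 42.417°
axis k = ((R−Rᵀ)₃₂, (R−Rᵀ)₁₃, (R−Rᵀ)₂₁) / (2 sinθ) = (-0.629679, -0.210770, -0.747717)
rvec = θ·k = (-0.466164, -0.156037, -0.553550)

rvec=(-0.4662, -0.1560, -0.5536) tvec=(0.2381, -0.1648, 1.1310)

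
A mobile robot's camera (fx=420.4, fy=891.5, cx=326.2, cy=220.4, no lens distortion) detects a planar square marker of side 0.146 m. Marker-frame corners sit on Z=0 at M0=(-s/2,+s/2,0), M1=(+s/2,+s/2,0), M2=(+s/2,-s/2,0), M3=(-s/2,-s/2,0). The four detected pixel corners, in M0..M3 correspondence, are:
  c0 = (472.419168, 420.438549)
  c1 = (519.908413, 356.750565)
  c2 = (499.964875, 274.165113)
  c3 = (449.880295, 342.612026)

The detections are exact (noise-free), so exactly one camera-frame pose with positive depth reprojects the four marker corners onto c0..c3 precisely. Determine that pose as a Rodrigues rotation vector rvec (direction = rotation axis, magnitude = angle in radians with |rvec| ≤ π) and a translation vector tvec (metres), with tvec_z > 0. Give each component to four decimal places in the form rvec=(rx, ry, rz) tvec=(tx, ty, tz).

rvec=(0.4575, -0.0522, -0.6042) tvec=(0.4093, 0.1566, 1.0787)

Intrinsics K: fx=420.4, fy=891.5, cx=326.2, cy=220.4
Marker side s = 0.146 m; corners in marker frame (Z=0):
  M0 = (-0.0730, +0.0730, 0)
  M1 = (+0.0730, +0.0730, 0)
  M2 = (+0.0730, -0.0730, 0)
  M3 = (-0.0730, -0.0730, 0)
Detected image corners:
  c0 = (472.419168, 420.438549) px
  c1 = (519.908413, 356.750565) px
  c2 = (499.964875, 274.165113) px
  c3 = (449.880295, 342.612026) px
Planar DLT: solve 8×8 A·h = b for H (H[2,2]=1):
  H  [+295.92369 +338.98735 +485.71281]
  H  [-479.29857 +688.10816 +349.84654]
  H  [-0.07821 +0.39842 +1.00000]
B = K⁻¹H; ‖b₁‖=0.927014, ‖b₂‖=0.927014; λ = 2/(‖b₁‖+‖b₂‖) = 1.078733, sign → tz>0 ⇒ λ=+1.078733
r₁ = λ·B[:,0] = (+0.82479,-0.55910,-0.08437); r₂ = λ·B[:,1] = (+0.53635,+0.72637,+0.42979)
r₃ = r₁×r₂ = (-0.17901,-0.39974,+0.89898); SVD([r₁ r₂ r₃]) → R = UVᵀ:
  R  [+0.82479 +0.53635 -0.17901]
  R  [-0.55910 +0.72637 -0.39974]
  R  [-0.08437 +0.42979 +0.89898]
t = (+0.40930, +0.15663, +1.07873) m
tr R = 2.450146; θ = arccos((tr R − 1)/2) = 0.759656 rad = 43.525°
axis k = ((R−Rᵀ)₃₂, (R−Rᵀ)₁₃, (R−Rᵀ)₂₁) / (2 sinθ) = (+0.602262, -0.068714, -0.795336)
rvec = θ·k = (+0.457512, -0.052199, -0.604181)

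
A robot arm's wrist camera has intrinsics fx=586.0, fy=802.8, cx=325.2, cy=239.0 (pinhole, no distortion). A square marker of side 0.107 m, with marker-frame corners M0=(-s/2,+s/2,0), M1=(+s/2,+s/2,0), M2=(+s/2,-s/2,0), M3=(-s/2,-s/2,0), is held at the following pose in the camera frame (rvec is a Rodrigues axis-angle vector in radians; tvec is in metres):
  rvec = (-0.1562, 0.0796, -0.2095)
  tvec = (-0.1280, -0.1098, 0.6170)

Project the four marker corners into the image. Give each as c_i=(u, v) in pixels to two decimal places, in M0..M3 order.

Intrinsics K: fx=586.0, fy=802.8, cx=325.2, cy=239.0
Marker side s = 0.107 m; corners in marker frame (Z=0):
  M0 = (-0.0535, +0.0535, 0)
  M1 = (+0.0535, +0.0535, 0)
  M2 = (+0.0535, -0.0535, 0)
  M3 = (-0.0535, -0.0535, 0)
rvec = (-0.1562, 0.0796, -0.2095), |rvec| = θ = 0.27318 rad = 15.652°
Rodrigues: sinθ=0.26979, 1−cosθ=0.03708; R = I + sinθ·[k]× + (1−cosθ)·[k]×²:
    [+0.97504 +0.20073 +0.09487]
    [-0.21308 +0.96607 +0.14598]
    [-0.06235 -0.16255 +0.98473]
t = (-0.1280, -0.1098, 0.6170) m
M0: Pc = R·M0+t = (-0.16943, -0.04672, +0.61164); u = 586.0·(-0.16943)/0.61164 + 325.2 = 162.8763, v = 802.8·(-0.04672)/0.61164 + 239.0 = 177.6841
M1: Pc = R·M1+t = (-0.06510, -0.06952, +0.60497); u = 586.0·(-0.06510)/0.60497 + 325.2 = 262.1446, v = 802.8·(-0.06952)/0.60497 + 239.0 = 146.7523
M2: Pc = R·M2+t = (-0.08657, -0.17288, +0.62236); u = 586.0·(-0.08657)/0.62236 + 325.2 = 243.6839, v = 802.8·(-0.17288)/0.62236 + 239.0 = 15.9915
M3: Pc = R·M3+t = (-0.19090, -0.15008, +0.62903); u = 586.0·(-0.19090)/0.62903 + 325.2 = 147.3562, v = 802.8·(-0.15008)/0.62903 + 239.0 = 47.4550

c0=(162.88, 177.68) c1=(262.14, 146.75) c2=(243.68, 15.99) c3=(147.36, 47.46)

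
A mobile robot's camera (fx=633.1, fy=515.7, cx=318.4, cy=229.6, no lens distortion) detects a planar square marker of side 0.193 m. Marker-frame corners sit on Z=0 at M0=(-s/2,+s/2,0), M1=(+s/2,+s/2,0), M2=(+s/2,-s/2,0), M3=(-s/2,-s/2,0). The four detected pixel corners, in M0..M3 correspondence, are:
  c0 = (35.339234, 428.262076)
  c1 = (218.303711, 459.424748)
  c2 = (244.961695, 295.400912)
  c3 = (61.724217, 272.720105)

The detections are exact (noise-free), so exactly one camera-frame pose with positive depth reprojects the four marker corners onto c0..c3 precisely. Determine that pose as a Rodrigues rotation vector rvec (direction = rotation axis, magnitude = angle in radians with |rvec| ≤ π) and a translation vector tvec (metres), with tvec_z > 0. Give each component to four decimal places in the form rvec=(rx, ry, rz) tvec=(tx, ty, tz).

rvec=(-0.0303, 0.1669, 0.1278) tvec=(-0.1773, 0.1611, 0.6211)

Intrinsics K: fx=633.1, fy=515.7, cx=318.4, cy=229.6
Marker side s = 0.193 m; corners in marker frame (Z=0):
  M0 = (-0.0965, +0.0965, 0)
  M1 = (+0.0965, +0.0965, 0)
  M2 = (+0.0965, -0.0965, 0)
  M3 = (-0.0965, -0.0965, 0)
Detected image corners:
  c0 = (35.339234, 428.262076) px
  c1 = (218.303711, 459.424748) px
  c2 = (244.961695, 295.400912) px
  c3 = (61.724217, 272.720105) px
Planar DLT: solve 8×8 A·h = b for H (H[2,2]=1):
  H  [+910.92286 -141.79002 +137.73908]
  H  [+41.24362 +815.90920 +363.35986]
  H  [-0.26976 -0.03135 +1.00000]
B = K⁻¹H; ‖b₁‖=1.609923, ‖b₂‖=1.609923; λ = 2/(‖b₁‖+‖b₂‖) = 0.621148, sign → tz>0 ⇒ λ=+0.621148
r₁ = λ·B[:,0] = (+0.97800,+0.12428,-0.16756); r₂ = λ·B[:,1] = (-0.12932,+0.99141,-0.01947)
r₃ = r₁×r₂ = (+0.16370,+0.04071,+0.98567); SVD([r₁ r₂ r₃]) → R = UVᵀ:
  R  [+0.97800 -0.12932 +0.16370]
  R  [+0.12428 +0.99141 +0.04071]
  R  [-0.16756 -0.01947 +0.98567]
t = (-0.17725, +0.16111, +0.62115) m
tr R = 2.955077; θ = arccos((tr R − 1)/2) = 0.212348 rad = 12.167°
axis k = ((R−Rᵀ)₃₂, (R−Rᵀ)₁₃, (R−Rᵀ)₂₁) / (2 sinθ) = (-0.142784, +0.785900, +0.601642)
rvec = θ·k = (-0.030320, +0.166885, +0.127758)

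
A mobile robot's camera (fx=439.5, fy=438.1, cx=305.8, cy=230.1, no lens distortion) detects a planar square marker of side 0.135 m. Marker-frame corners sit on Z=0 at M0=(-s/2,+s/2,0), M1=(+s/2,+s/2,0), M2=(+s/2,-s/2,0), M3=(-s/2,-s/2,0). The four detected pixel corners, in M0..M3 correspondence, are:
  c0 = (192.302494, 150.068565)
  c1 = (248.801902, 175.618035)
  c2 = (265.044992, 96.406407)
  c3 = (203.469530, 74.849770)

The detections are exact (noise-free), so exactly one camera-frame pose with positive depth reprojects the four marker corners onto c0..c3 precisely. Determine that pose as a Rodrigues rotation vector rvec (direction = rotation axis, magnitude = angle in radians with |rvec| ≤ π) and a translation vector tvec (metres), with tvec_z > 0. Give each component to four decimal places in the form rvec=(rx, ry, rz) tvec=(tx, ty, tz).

rvec=(0.3279, 0.5003, 0.3477) tvec=(-0.1368, -0.1807, 0.7541)

Intrinsics K: fx=439.5, fy=438.1, cx=305.8, cy=230.1
Marker side s = 0.135 m; corners in marker frame (Z=0):
  M0 = (-0.0675, +0.0675, 0)
  M1 = (+0.0675, +0.0675, 0)
  M2 = (+0.0675, -0.0675, 0)
  M3 = (-0.0675, -0.0675, 0)
Detected image corners:
  c0 = (192.302494, 150.068565) px
  c1 = (248.801902, 175.618035) px
  c2 = (265.044992, 96.406407) px
  c3 = (203.469530, 74.849770) px
Planar DLT: solve 8×8 A·h = b for H (H[2,2]=1):
  H  [+314.06298 +15.53612 +226.09379]
  H  [+107.99801 +635.00210 +125.14072]
  H  [-0.53914 +0.51173 +1.00000]
B = K⁻¹H; ‖b₁‖=1.326164, ‖b₂‖=1.326164; λ = 2/(‖b₁‖+‖b₂‖) = 0.754054, sign → tz>0 ⇒ λ=+0.754054
r₁ = λ·B[:,0] = (+0.82171,+0.39941,-0.40654); r₂ = λ·B[:,1] = (-0.24183,+0.89029,+0.38588)
r₃ = r₁×r₂ = (+0.51606,-0.21876,+0.82815); SVD([r₁ r₂ r₃]) → R = UVᵀ:
  R  [+0.82171 -0.24183 +0.51606]
  R  [+0.39941 +0.89029 -0.21876]
  R  [-0.40654 +0.38588 +0.82815]
t = (-0.13675, -0.18066, +0.75405) m
tr R = 2.540143; θ = arccos((tr R − 1)/2) = 0.691843 rad = 39.640°
axis k = ((R−Rᵀ)₃₂, (R−Rᵀ)₁₃, (R−Rᵀ)₂₁) / (2 sinθ) = (+0.473886, +0.723085, +0.502574)
rvec = θ·k = (+0.327855, +0.500262, +0.347702)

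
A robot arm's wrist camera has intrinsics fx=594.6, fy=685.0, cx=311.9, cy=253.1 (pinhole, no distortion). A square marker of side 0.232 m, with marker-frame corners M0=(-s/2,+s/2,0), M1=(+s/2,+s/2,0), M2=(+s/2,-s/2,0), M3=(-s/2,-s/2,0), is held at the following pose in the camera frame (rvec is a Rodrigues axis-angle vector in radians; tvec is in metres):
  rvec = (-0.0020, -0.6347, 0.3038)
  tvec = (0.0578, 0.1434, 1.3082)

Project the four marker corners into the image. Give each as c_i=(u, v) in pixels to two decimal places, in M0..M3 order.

Intrinsics K: fx=594.6, fy=685.0, cx=311.9, cy=253.1
Marker side s = 0.232 m; corners in marker frame (Z=0):
  M0 = (-0.1160, +0.1160, 0)
  M1 = (+0.1160, +0.1160, 0)
  M2 = (+0.1160, -0.1160, 0)
  M3 = (-0.1160, -0.1160, 0)
rvec = (-0.0020, -0.6347, 0.3038), |rvec| = θ = 0.70366 rad = 40.317°
Rodrigues: sinθ=0.64702, 1−cosθ=0.23752; R = I + sinθ·[k]× + (1−cosθ)·[k]×²:
    [+0.76248 -0.27873 -0.58390]
    [+0.27995 +0.95572 -0.09066]
    [+0.58331 -0.09434 +0.80675]
t = (0.0578, 0.1434, 1.3082) m
M0: Pc = R·M0+t = (-0.06298, +0.22179, +1.22959); u = 594.6·(-0.06298)/1.22959 + 311.9 = 281.4441, v = 685.0·(+0.22179)/1.22959 + 253.1 = 376.6579
M1: Pc = R·M1+t = (+0.11391, +0.28674, +1.36492); u = 594.6·(+0.11391)/1.36492 + 311.9 = 361.5245, v = 685.0·(+0.28674)/1.36492 + 253.1 = 397.0027
M2: Pc = R·M2+t = (+0.17858, +0.06501, +1.38681); u = 594.6·(+0.17858)/1.38681 + 311.9 = 388.4673, v = 685.0·(+0.06501)/1.38681 + 253.1 = 285.2113
M3: Pc = R·M3+t = (+0.00169, +0.00006, +1.25148); u = 594.6·(+0.00169)/1.25148 + 311.9 = 312.7008, v = 685.0·(+0.00006)/1.25148 + 253.1 = 253.1337

c0=(281.44, 376.66) c1=(361.52, 397.00) c2=(388.47, 285.21) c3=(312.70, 253.13)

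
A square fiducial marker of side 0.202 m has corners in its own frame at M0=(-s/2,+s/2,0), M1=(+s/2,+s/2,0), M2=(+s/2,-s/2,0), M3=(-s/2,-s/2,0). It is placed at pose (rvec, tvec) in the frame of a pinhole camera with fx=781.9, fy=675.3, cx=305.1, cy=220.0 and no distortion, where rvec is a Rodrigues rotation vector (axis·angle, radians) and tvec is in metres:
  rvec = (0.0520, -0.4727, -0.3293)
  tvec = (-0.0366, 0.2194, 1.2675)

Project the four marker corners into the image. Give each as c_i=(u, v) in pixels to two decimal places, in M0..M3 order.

Intrinsics K: fx=781.9, fy=675.3, cx=305.1, cy=220.0
Marker side s = 0.202 m; corners in marker frame (Z=0):
  M0 = (-0.1010, +0.1010, 0)
  M1 = (+0.1010, +0.1010, 0)
  M2 = (+0.1010, -0.1010, 0)
  M3 = (-0.1010, -0.1010, 0)
rvec = (0.0520, -0.4727, -0.3293), |rvec| = θ = 0.57844 rad = 33.142°
Rodrigues: sinθ=0.54671, 1−cosθ=0.16268; R = I + sinθ·[k]× + (1−cosθ)·[k]×²:
    [+0.83863 +0.29929 -0.45510]
    [-0.32319 +0.94596 +0.02654]
    [+0.43845 +0.12483 +0.89004]
t = (-0.0366, 0.2194, 1.2675) m
M0: Pc = R·M0+t = (-0.09107, +0.34758, +1.23582); u = 781.9·(-0.09107)/1.23582 + 305.1 = 247.4781, v = 675.3·(+0.34758)/1.23582 + 220.0 = 409.9330
M1: Pc = R·M1+t = (+0.07833, +0.28230, +1.32439); u = 781.9·(+0.07833)/1.32439 + 305.1 = 351.3450, v = 675.3·(+0.28230)/1.32439 + 220.0 = 363.9430
M2: Pc = R·M2+t = (+0.01787, +0.09122, +1.29918); u = 781.9·(+0.01787)/1.29918 + 305.1 = 315.8572, v = 675.3·(+0.09122)/1.29918 + 220.0 = 267.4130
M3: Pc = R·M3+t = (-0.15153, +0.15650, +1.21061); u = 781.9·(-0.15153)/1.21061 + 305.1 = 207.2306, v = 675.3·(+0.15650)/1.21061 + 220.0 = 307.2989

c0=(247.48, 409.93) c1=(351.34, 363.94) c2=(315.86, 267.41) c3=(207.23, 307.30)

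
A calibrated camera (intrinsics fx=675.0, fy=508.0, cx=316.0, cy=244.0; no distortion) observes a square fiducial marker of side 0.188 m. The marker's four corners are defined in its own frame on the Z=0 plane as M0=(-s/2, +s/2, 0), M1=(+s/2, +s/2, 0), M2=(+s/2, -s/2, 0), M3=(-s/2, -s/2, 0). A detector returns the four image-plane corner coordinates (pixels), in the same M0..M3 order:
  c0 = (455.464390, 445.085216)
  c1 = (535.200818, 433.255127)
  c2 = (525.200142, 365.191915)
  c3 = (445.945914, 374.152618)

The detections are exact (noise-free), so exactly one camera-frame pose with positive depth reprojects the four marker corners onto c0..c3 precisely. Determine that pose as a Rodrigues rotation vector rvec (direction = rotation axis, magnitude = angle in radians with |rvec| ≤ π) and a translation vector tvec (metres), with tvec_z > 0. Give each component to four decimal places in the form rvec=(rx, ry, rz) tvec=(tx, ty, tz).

Intrinsics K: fx=675.0, fy=508.0, cx=316.0, cy=244.0
Marker side s = 0.188 m; corners in marker frame (Z=0):
  M0 = (-0.0940, +0.0940, 0)
  M1 = (+0.0940, +0.0940, 0)
  M2 = (+0.0940, -0.0940, 0)
  M3 = (-0.0940, -0.0940, 0)
Detected image corners:
  c0 = (455.464390, 445.085216) px
  c1 = (535.200818, 433.255127) px
  c2 = (525.200142, 365.191915) px
  c3 = (445.945914, 374.152618) px
Planar DLT: solve 8×8 A·h = b for H (H[2,2]=1):
  H  [+526.28405 +23.41406 +491.21417]
  H  [+30.04533 +345.99788 +404.12820]
  H  [+0.21091 -0.05816 +1.00000]
B = K⁻¹H; ‖b₁‖=0.714103, ‖b₂‖=0.714103; λ = 2/(‖b₁‖+‖b₂‖) = 1.400358, sign → tz>0 ⇒ λ=+1.400358
r₁ = λ·B[:,0] = (+0.95356,-0.05904,+0.29536); r₂ = λ·B[:,1] = (+0.08670,+0.99290,-0.08144)
r₃ = r₁×r₂ = (-0.28845,+0.10327,+0.95191); SVD([r₁ r₂ r₃]) → R = UVᵀ:
  R  [+0.95356 +0.08670 -0.28845]
  R  [-0.05904 +0.99290 +0.10327]
  R  [+0.29536 -0.08144 +0.95191]
t = (+0.36350, +0.44141, +1.40036) m
tr R = 2.898371; θ = arccos((tr R − 1)/2) = 0.320159 rad = 18.344°
axis k = ((R−Rᵀ)₃₂, (R−Rᵀ)₁₃, (R−Rᵀ)₂₁) / (2 sinθ) = (-0.293456, -0.927508, -0.231545)
rvec = θ·k = (-0.093953, -0.296950, -0.074131)

rvec=(-0.0940, -0.2970, -0.0741) tvec=(0.3635, 0.4414, 1.4004)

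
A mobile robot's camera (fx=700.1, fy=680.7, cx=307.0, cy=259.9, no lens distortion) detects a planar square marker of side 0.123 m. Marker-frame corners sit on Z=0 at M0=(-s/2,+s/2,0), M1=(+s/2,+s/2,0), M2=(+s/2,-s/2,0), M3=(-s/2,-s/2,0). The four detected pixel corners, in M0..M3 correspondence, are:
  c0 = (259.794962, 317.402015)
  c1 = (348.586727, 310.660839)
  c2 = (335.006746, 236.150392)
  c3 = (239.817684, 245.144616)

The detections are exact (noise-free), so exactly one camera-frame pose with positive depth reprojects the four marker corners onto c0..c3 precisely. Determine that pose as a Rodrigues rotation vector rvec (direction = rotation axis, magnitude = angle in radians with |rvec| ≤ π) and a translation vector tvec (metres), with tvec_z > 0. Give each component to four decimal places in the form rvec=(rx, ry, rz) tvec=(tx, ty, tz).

Intrinsics K: fx=700.1, fy=680.7, cx=307.0, cy=259.9
Marker side s = 0.123 m; corners in marker frame (Z=0):
  M0 = (-0.0615, +0.0615, 0)
  M1 = (+0.0615, +0.0615, 0)
  M2 = (+0.0615, -0.0615, 0)
  M3 = (-0.0615, -0.0615, 0)
Detected image corners:
  c0 = (259.794962, 317.402015) px
  c1 = (348.586727, 310.660839) px
  c2 = (335.006746, 236.150392) px
  c3 = (239.817684, 245.144616) px
Planar DLT: solve 8×8 A·h = b for H (H[2,2]=1):
  H  [+692.09870 +313.95279 +295.58633]
  H  [-115.03776 +762.69505 +278.73644]
  H  [-0.18537 +0.59920 +1.00000]
B = K⁻¹H; ‖b₁‖=1.090231, ‖b₂‖=1.090231; λ = 2/(‖b₁‖+‖b₂‖) = 0.917237, sign → tz>0 ⇒ λ=+0.917237
r₁ = λ·B[:,0] = (+0.98131,-0.09009,-0.17003); r₂ = λ·B[:,1] = (+0.17032,+0.81788,+0.54961)
r₃ = r₁×r₂ = (+0.08955,-0.56830,+0.81794); SVD([r₁ r₂ r₃]) → R = UVᵀ:
  R  [+0.98131 +0.17032 +0.08955]
  R  [-0.09009 +0.81788 -0.56830]
  R  [-0.17003 +0.54961 +0.81794]
t = (-0.01495, +0.02538, +0.91724) m
tr R = 2.617125; θ = arccos((tr R − 1)/2) = 0.629091 rad = 36.044°
axis k = ((R−Rᵀ)₃₂, (R−Rᵀ)₁₃, (R−Rᵀ)₂₁) / (2 sinθ) = (+0.949938, +0.220571, -0.221283)
rvec = θ·k = (+0.597598, +0.138759, -0.139207)

rvec=(0.5976, 0.1388, -0.1392) tvec=(-0.0150, 0.0254, 0.9172)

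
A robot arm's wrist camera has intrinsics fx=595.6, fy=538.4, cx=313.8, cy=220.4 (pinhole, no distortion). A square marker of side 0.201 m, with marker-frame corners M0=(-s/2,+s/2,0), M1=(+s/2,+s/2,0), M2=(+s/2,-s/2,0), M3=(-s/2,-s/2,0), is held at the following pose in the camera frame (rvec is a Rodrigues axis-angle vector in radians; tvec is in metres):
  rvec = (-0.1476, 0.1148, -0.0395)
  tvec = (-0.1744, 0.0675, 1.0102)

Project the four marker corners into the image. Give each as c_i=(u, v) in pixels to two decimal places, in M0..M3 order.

Intrinsics K: fx=595.6, fy=538.4, cx=313.8, cy=220.4
Marker side s = 0.201 m; corners in marker frame (Z=0):
  M0 = (-0.1005, +0.1005, 0)
  M1 = (+0.1005, +0.1005, 0)
  M2 = (+0.1005, -0.1005, 0)
  M3 = (-0.1005, -0.1005, 0)
rvec = (-0.1476, 0.1148, -0.0395), |rvec| = θ = 0.19112 rad = 10.950°
Rodrigues: sinθ=0.18995, 1−cosθ=0.01821; R = I + sinθ·[k]× + (1−cosθ)·[k]×²:
    [+0.99265 +0.03081 +0.11701]
    [-0.04771 +0.98836 +0.14444]
    [-0.11120 -0.14896 +0.98257]
t = (-0.1744, 0.0675, 1.0102) m
M0: Pc = R·M0+t = (-0.27106, +0.17162, +1.00640); u = 595.6·(-0.27106)/1.00640 + 313.8 = 153.3812, v = 538.4·(+0.17162)/1.00640 + 220.4 = 312.2148
M1: Pc = R·M1+t = (-0.07154, +0.16204, +0.98405); u = 595.6·(-0.07154)/0.98405 + 313.8 = 270.4993, v = 538.4·(+0.16204)/0.98405 + 220.4 = 309.0538
M2: Pc = R·M2+t = (-0.07774, -0.03662, +1.01400); u = 595.6·(-0.07774)/1.01400 + 313.8 = 268.1400, v = 538.4·(-0.03662)/1.01400 + 220.4 = 200.9533
M3: Pc = R·M3+t = (-0.27726, -0.02704, +1.03635); u = 595.6·(-0.27726)/1.03635 + 313.8 = 154.4564, v = 538.4·(-0.02704)/1.03635 + 220.4 = 206.3544

c0=(153.38, 312.21) c1=(270.50, 309.05) c2=(268.14, 200.95) c3=(154.46, 206.35)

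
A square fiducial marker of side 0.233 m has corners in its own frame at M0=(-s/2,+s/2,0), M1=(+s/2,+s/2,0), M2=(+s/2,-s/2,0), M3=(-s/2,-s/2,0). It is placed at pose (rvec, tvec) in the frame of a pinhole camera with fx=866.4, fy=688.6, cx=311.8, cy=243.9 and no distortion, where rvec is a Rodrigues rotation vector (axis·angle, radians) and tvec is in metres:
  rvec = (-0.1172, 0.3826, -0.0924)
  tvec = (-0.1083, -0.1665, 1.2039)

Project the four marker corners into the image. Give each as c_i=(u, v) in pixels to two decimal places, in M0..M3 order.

Intrinsics K: fx=866.4, fy=688.6, cx=311.8, cy=243.9
Marker side s = 0.233 m; corners in marker frame (Z=0):
  M0 = (-0.1165, +0.1165, 0)
  M1 = (+0.1165, +0.1165, 0)
  M2 = (+0.1165, -0.1165, 0)
  M3 = (-0.1165, -0.1165, 0)
rvec = (-0.1172, 0.3826, -0.0924), |rvec| = θ = 0.41068 rad = 23.530°
Rodrigues: sinθ=0.39923, 1−cosθ=0.08315; R = I + sinθ·[k]× + (1−cosθ)·[k]×²:
    [+0.92362 +0.06772 +0.37727]
    [-0.11193 +0.98902 +0.09650]
    [-0.36660 -0.13136 +0.92106]
t = (-0.1083, -0.1665, 1.2039) m
M0: Pc = R·M0+t = (-0.20801, -0.03824, +1.23130); u = 866.4·(-0.20801)/1.23130 + 311.8 = 165.4330, v = 688.6·(-0.03824)/1.23130 + 243.9 = 222.5149
M1: Pc = R·M1+t = (+0.00719, -0.06432, +1.14589); u = 866.4·(+0.00719)/1.14589 + 311.8 = 317.2371, v = 688.6·(-0.06432)/1.14589 + 243.9 = 205.2485
M2: Pc = R·M2+t = (-0.00859, -0.29476, +1.17650); u = 866.4·(-0.00859)/1.17650 + 311.8 = 305.4763, v = 688.6·(-0.29476)/1.17650 + 243.9 = 71.3772
M3: Pc = R·M3+t = (-0.22379, -0.26868, +1.26191); u = 866.4·(-0.22379)/1.26191 + 311.8 = 158.1502, v = 688.6·(-0.26868)/1.26191 + 243.9 = 97.2864

c0=(165.43, 222.51) c1=(317.24, 205.25) c2=(305.48, 71.38) c3=(158.15, 97.29)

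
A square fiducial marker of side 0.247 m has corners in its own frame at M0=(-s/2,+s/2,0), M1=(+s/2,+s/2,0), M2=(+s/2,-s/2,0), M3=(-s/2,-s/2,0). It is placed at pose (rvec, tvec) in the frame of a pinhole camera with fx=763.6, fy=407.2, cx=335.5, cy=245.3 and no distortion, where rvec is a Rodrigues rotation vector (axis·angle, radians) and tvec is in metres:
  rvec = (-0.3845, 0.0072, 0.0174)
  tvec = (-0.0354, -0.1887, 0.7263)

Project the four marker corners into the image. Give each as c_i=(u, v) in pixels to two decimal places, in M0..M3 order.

Intrinsics K: fx=763.6, fy=407.2, cx=335.5, cy=245.3
Marker side s = 0.247 m; corners in marker frame (Z=0):
  M0 = (-0.1235, +0.1235, 0)
  M1 = (+0.1235, +0.1235, 0)
  M2 = (+0.1235, -0.1235, 0)
  M3 = (-0.1235, -0.1235, 0)
rvec = (-0.3845, 0.0072, 0.0174), |rvec| = θ = 0.38496 rad = 22.057°
Rodrigues: sinθ=0.37552, 1−cosθ=0.07319; R = I + sinθ·[k]× + (1−cosθ)·[k]×²:
    [+0.99982 -0.01834 +0.00372]
    [+0.01561 +0.92684 +0.37514]
    [-0.01033 -0.37501 +0.92696]
t = (-0.0354, -0.1887, 0.7263) m
M0: Pc = R·M0+t = (-0.16114, -0.07616, +0.68126); u = 763.6·(-0.16114)/0.68126 + 335.5 = 154.8805, v = 407.2·(-0.07616)/0.68126 + 245.3 = 199.7764
M1: Pc = R·M1+t = (+0.08581, -0.07231, +0.67871); u = 763.6·(+0.08581)/0.67871 + 335.5 = 432.0464, v = 407.2·(-0.07231)/0.67871 + 245.3 = 201.9180
M2: Pc = R·M2+t = (+0.09034, -0.30124, +0.77134); u = 763.6·(+0.09034)/0.77134 + 335.5 = 424.9371, v = 407.2·(-0.30124)/0.77134 + 245.3 = 86.2728
M3: Pc = R·M3+t = (-0.15661, -0.30509, +0.77389); u = 763.6·(-0.15661)/0.77389 + 335.5 = 180.9690, v = 407.2·(-0.30509)/0.77389 + 245.3 = 84.7687

c0=(154.88, 199.78) c1=(432.05, 201.92) c2=(424.94, 86.27) c3=(180.97, 84.77)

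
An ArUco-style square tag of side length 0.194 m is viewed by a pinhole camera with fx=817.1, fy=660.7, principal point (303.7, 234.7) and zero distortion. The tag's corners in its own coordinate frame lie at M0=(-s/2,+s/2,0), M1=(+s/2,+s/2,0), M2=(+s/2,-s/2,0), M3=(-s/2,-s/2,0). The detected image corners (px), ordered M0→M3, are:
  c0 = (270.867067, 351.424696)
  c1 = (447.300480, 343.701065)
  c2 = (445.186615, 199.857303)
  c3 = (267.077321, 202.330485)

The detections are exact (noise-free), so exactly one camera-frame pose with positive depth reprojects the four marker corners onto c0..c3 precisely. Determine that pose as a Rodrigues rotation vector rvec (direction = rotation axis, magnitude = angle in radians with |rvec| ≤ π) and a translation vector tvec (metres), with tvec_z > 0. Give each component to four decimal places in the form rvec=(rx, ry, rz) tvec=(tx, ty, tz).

Intrinsics K: fx=817.1, fy=660.7, cx=303.7, cy=234.7
Marker side s = 0.194 m; corners in marker frame (Z=0):
  M0 = (-0.0970, +0.0970, 0)
  M1 = (+0.0970, +0.0970, 0)
  M2 = (+0.0970, -0.0970, 0)
  M3 = (-0.0970, -0.0970, 0)
Detected image corners:
  c0 = (270.867067, 351.424696) px
  c1 = (447.300480, 343.701065) px
  c2 = (445.186615, 199.857303) px
  c3 = (267.077321, 202.330485) px
Planar DLT: solve 8×8 A·h = b for H (H[2,2]=1):
  H  [+980.39659 +31.45416 +359.21671]
  H  [+24.78507 +767.26706 +274.60643]
  H  [+0.18637 +0.04563 +1.00000]
B = K⁻¹H; ‖b₁‖=1.146197, ‖b₂‖=1.146197; λ = 2/(‖b₁‖+‖b₂‖) = 0.872450, sign → tz>0 ⇒ λ=+0.872450
r₁ = λ·B[:,0] = (+0.98638,-0.02503,+0.16259); r₂ = λ·B[:,1] = (+0.01879,+0.99903,+0.03981)
r₃ = r₁×r₂ = (-0.16343,-0.03621,+0.98589); SVD([r₁ r₂ r₃]) → R = UVᵀ:
  R  [+0.98638 +0.01879 -0.16343]
  R  [-0.02503 +0.99903 -0.03621]
  R  [+0.16259 +0.03981 +0.98589]
t = (+0.05928, +0.05270, +0.87245) m
tr R = 2.971296; θ = arccos((tr R − 1)/2) = 0.169627 rad = 9.719°
axis k = ((R−Rᵀ)₃₂, (R−Rᵀ)₁₃, (R−Rᵀ)₂₁) / (2 sinθ) = (+0.225153, -0.965641, -0.129785)
rvec = θ·k = (+0.038192, -0.163799, -0.022015)

rvec=(0.0382, -0.1638, -0.0220) tvec=(0.0593, 0.0527, 0.8725)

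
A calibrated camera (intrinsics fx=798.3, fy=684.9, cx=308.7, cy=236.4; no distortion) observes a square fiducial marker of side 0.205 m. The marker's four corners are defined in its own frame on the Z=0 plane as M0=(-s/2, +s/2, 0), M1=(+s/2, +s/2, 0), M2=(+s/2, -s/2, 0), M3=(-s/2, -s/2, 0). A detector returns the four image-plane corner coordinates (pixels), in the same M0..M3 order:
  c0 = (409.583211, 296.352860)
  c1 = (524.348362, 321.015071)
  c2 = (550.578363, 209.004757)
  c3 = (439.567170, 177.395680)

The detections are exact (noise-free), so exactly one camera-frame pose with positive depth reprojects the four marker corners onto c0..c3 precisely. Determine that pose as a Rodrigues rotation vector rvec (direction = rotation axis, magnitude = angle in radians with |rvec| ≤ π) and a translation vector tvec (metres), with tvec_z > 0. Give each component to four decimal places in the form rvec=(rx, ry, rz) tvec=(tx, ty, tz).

rvec=(-0.0545, -0.3916, 0.2432) tvec=(0.2581, 0.0250, 1.1824)

Intrinsics K: fx=798.3, fy=684.9, cx=308.7, cy=236.4
Marker side s = 0.205 m; corners in marker frame (Z=0):
  M0 = (-0.1025, +0.1025, 0)
  M1 = (+0.1025, +0.1025, 0)
  M2 = (+0.1025, -0.1025, 0)
  M3 = (-0.1025, -0.1025, 0)
Detected image corners:
  c0 = (409.583211, 296.352860) px
  c1 = (524.348362, 321.015071) px
  c2 = (550.578363, 209.004757) px
  c3 = (439.567170, 177.395680) px
Planar DLT: solve 8×8 A·h = b for H (H[2,2]=1):
  H  [+701.59431 -177.24457 +482.95652]
  H  [+216.16752 +541.69730 +250.89726]
  H  [+0.31392 -0.08405 +1.00000]
B = K⁻¹H; ‖b₁‖=0.845733, ‖b₂‖=0.845733; λ = 2/(‖b₁‖+‖b₂‖) = 1.182406, sign → tz>0 ⇒ λ=+1.182406
r₁ = λ·B[:,0] = (+0.89564,+0.24508,+0.37118); r₂ = λ·B[:,1] = (-0.22409,+0.96949,-0.09939)
r₃ = r₁×r₂ = (-0.38421,+0.00584,+0.92323); SVD([r₁ r₂ r₃]) → R = UVᵀ:
  R  [+0.89564 -0.22409 -0.38421]
  R  [+0.24508 +0.96949 +0.00584]
  R  [+0.37118 -0.09939 +0.92323]
t = (+0.25810, +0.02503, +1.18241) m
tr R = 2.788353; θ = arccos((tr R − 1)/2) = 0.464208 rad = 26.597°
axis k = ((R−Rᵀ)₃₂, (R−Rᵀ)₁₃, (R−Rᵀ)₂₁) / (2 sinθ) = (-0.117512, -0.843597, +0.523960)
rvec = θ·k = (-0.054550, -0.391604, +0.243226)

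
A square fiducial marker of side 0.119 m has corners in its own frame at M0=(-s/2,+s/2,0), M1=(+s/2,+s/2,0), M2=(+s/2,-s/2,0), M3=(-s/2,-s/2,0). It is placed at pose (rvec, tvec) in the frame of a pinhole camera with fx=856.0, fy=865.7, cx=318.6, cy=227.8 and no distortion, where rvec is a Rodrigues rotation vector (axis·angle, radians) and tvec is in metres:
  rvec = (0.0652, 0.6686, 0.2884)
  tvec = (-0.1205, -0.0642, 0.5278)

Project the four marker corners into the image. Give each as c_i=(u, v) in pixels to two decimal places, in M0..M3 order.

c0=(50.50, 191.37) c1=(163.96, 244.60) c2=(209.33, 40.85) c3=(86.32, 12.18)

Intrinsics K: fx=856.0, fy=865.7, cx=318.6, cy=227.8
Marker side s = 0.119 m; corners in marker frame (Z=0):
  M0 = (-0.0595, +0.0595, 0)
  M1 = (+0.0595, +0.0595, 0)
  M2 = (+0.0595, -0.0595, 0)
  M3 = (-0.0595, -0.0595, 0)
rvec = (0.0652, 0.6686, 0.2884), |rvec| = θ = 0.73106 rad = 41.887°
Rodrigues: sinθ=0.66766, 1−cosθ=0.25553; R = I + sinθ·[k]× + (1−cosθ)·[k]×²:
    [+0.74650 -0.24255 +0.61961]
    [+0.28423 +0.95820 +0.03265]
    [-0.60163 +0.15174 +0.78423]
t = (-0.1205, -0.0642, 0.5278) m
M0: Pc = R·M0+t = (-0.17935, -0.02410, +0.57263); u = 856.0·(-0.17935)/0.57263 + 318.6 = 50.4979, v = 865.7·(-0.02410)/0.57263 + 227.8 = 191.3671
M1: Pc = R·M1+t = (-0.09051, +0.00972, +0.50103); u = 856.0·(-0.09051)/0.50103 + 318.6 = 163.9577, v = 865.7·(+0.00972)/0.50103 + 227.8 = 244.6026
M2: Pc = R·M2+t = (-0.06165, -0.10430, +0.48297); u = 856.0·(-0.06165)/0.48297 + 318.6 = 209.3313, v = 865.7·(-0.10430)/0.48297 + 227.8 = 40.8472
M3: Pc = R·M3+t = (-0.15049, -0.13812, +0.55457); u = 856.0·(-0.15049)/0.55457 + 318.6 = 86.3196, v = 865.7·(-0.13812)/0.55457 + 227.8 = 12.1827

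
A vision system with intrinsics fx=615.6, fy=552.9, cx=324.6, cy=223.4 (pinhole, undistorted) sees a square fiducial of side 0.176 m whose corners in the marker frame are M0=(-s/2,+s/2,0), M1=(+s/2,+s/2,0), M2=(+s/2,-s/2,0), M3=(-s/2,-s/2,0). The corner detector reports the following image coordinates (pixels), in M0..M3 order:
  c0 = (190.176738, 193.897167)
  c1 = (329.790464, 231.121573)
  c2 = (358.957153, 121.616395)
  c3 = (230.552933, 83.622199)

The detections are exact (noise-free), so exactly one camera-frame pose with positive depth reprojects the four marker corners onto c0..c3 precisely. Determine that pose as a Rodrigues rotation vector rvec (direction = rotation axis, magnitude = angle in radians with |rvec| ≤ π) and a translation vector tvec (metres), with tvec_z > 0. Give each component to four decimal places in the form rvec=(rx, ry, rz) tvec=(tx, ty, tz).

Intrinsics K: fx=615.6, fy=552.9, cx=324.6, cy=223.4
Marker side s = 0.176 m; corners in marker frame (Z=0):
  M0 = (-0.0880, +0.0880, 0)
  M1 = (+0.0880, +0.0880, 0)
  M2 = (+0.0880, -0.0880, 0)
  M3 = (-0.0880, -0.0880, 0)
Detected image corners:
  c0 = (190.176738, 193.897167) px
  c1 = (329.790464, 231.121573) px
  c2 = (358.957153, 121.616395) px
  c3 = (230.552933, 83.622199) px
Planar DLT: solve 8×8 A·h = b for H (H[2,2]=1):
  H  [+811.79408 -315.48658 +279.11906]
  H  [+243.07009 +557.05627 +155.80732]
  H  [+0.18595 -0.42702 +1.00000]
B = K⁻¹H; ‖b₁‖=1.287413, ‖b₂‖=1.287413; λ = 2/(‖b₁‖+‖b₂‖) = 0.776751, sign → tz>0 ⇒ λ=+0.776751
r₁ = λ·B[:,0] = (+0.94815,+0.28312,+0.14443); r₂ = λ·B[:,1] = (-0.22318,+0.91661,-0.33169)
r₃ = r₁×r₂ = (-0.22630,+0.28226,+0.93227); SVD([r₁ r₂ r₃]) → R = UVᵀ:
  R  [+0.94815 -0.22318 -0.22630]
  R  [+0.28312 +0.91661 +0.28226]
  R  [+0.14443 -0.33169 +0.93227]
t = (-0.05739, -0.09496, +0.77675) m
tr R = 2.797022; θ = arccos((tr R − 1)/2) = 0.454431 rad = 26.037°
axis k = ((R−Rᵀ)₃₂, (R−Rᵀ)₁₃, (R−Rᵀ)₂₁) / (2 sinθ) = (-0.699332, -0.422296, +0.576716)
rvec = θ·k = (-0.317798, -0.191904, +0.262077)

rvec=(-0.3178, -0.1919, 0.2621) tvec=(-0.0574, -0.0950, 0.7768)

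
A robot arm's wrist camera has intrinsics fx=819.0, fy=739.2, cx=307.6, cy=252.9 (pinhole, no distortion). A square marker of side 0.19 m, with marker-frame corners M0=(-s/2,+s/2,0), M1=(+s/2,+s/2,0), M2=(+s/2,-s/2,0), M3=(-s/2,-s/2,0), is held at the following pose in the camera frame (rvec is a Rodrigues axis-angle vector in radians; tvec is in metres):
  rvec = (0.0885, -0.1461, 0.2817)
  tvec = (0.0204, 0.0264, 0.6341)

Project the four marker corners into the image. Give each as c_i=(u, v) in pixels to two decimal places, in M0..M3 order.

Intrinsics K: fx=819.0, fy=739.2, cx=307.6, cy=252.9
Marker side s = 0.19 m; corners in marker frame (Z=0):
  M0 = (-0.0950, +0.0950, 0)
  M1 = (+0.0950, +0.0950, 0)
  M2 = (+0.0950, -0.0950, 0)
  M3 = (-0.0950, -0.0950, 0)
rvec = (0.0885, -0.1461, 0.2817), |rvec| = θ = 0.32944 rad = 18.876°
Rodrigues: sinθ=0.32352, 1−cosθ=0.05378; R = I + sinθ·[k]× + (1−cosθ)·[k]×²:
    [+0.95010 -0.28304 -0.13112]
    [+0.27023 +0.95680 -0.10730]
    [+0.15582 +0.06652 +0.98554]
t = (0.0204, 0.0264, 0.6341) m
M0: Pc = R·M0+t = (-0.09675, +0.09162, +0.62562); u = 819.0·(-0.09675)/0.62562 + 307.6 = 180.9455, v = 739.2·(+0.09162)/0.62562 + 252.9 = 361.1595
M1: Pc = R·M1+t = (+0.08377, +0.14297, +0.65522); u = 819.0·(+0.08377)/0.65522 + 307.6 = 412.3104, v = 739.2·(+0.14297)/0.65522 + 252.9 = 414.1910
M2: Pc = R·M2+t = (+0.13755, -0.03882, +0.64258); u = 819.0·(+0.13755)/0.64258 + 307.6 = 482.9112, v = 739.2·(-0.03882)/0.64258 + 252.9 = 208.2380
M3: Pc = R·M3+t = (-0.04297, -0.09017, +0.61298); u = 819.0·(-0.04297)/0.61298 + 307.6 = 250.1862, v = 739.2·(-0.09017)/0.61298 + 252.9 = 144.1657

c0=(180.95, 361.16) c1=(412.31, 414.19) c2=(482.91, 208.24) c3=(250.19, 144.17)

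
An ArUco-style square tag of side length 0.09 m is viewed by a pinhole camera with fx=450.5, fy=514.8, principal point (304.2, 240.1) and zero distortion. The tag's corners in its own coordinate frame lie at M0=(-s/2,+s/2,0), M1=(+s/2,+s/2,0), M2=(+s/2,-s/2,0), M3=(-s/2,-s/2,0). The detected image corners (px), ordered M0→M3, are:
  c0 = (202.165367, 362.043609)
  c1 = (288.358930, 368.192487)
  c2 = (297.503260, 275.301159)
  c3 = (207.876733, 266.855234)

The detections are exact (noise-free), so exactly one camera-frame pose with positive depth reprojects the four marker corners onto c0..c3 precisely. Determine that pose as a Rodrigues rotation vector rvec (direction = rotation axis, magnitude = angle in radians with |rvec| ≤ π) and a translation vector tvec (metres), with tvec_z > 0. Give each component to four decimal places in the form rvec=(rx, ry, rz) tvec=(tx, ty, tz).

rvec=(0.2176, -0.0995, 0.1011) tvec=(-0.0563, 0.0710, 0.4630)

Intrinsics K: fx=450.5, fy=514.8, cx=304.2, cy=240.1
Marker side s = 0.09 m; corners in marker frame (Z=0):
  M0 = (-0.0450, +0.0450, 0)
  M1 = (+0.0450, +0.0450, 0)
  M2 = (+0.0450, -0.0450, 0)
  M3 = (-0.0450, -0.0450, 0)
Detected image corners:
  c0 = (202.165367, 362.043609) px
  c1 = (288.358930, 368.192487) px
  c2 = (297.503260, 275.301159) px
  c3 = (207.876733, 266.855234) px
Planar DLT: solve 8×8 A·h = b for H (H[2,2]=1):
  H  [+1035.19313 +30.26462 +249.36739]
  H  [+155.95155 +1189.12194 +319.09721]
  H  [+0.23618 +0.45385 +1.00000]
B = K⁻¹H; ‖b₁‖=2.160016, ‖b₂‖=2.160016; λ = 2/(‖b₁‖+‖b₂‖) = 0.462960, sign → tz>0 ⇒ λ=+0.462960
r₁ = λ·B[:,0] = (+0.98999,+0.08925,+0.10934); r₂ = λ·B[:,1] = (-0.11078,+0.97138,+0.21012)
r₃ = r₁×r₂ = (-0.08746,-0.22013,+0.97154); SVD([r₁ r₂ r₃]) → R = UVᵀ:
  R  [+0.98999 -0.11078 -0.08746]
  R  [+0.08925 +0.97138 -0.22013]
  R  [+0.10934 +0.21012 +0.97154]
t = (-0.05635, +0.07104, +0.46296) m
tr R = 2.932912; θ = arccos((tr R − 1)/2) = 0.259744 rad = 14.882°
axis k = ((R−Rᵀ)₃₂, (R−Rᵀ)₁₃, (R−Rᵀ)₂₁) / (2 sinθ) = (+0.837592, -0.383140, +0.389415)
rvec = θ·k = (+0.217559, -0.099518, +0.101148)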